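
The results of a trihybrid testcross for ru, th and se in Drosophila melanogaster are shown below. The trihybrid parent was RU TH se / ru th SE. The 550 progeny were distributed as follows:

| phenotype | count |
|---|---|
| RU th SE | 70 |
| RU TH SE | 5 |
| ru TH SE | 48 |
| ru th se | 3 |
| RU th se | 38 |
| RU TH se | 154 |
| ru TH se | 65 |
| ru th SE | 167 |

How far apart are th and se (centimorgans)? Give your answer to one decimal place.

The two rarest classes, RU TH SE and ru th se, are the double crossovers. Comparing them with the parentals, only the se allele has switched, so se is the middle locus and the order is th – se – ru.
Crossovers in the th–se interval produce the single-crossover classes RU th se and ru TH SE (38 + 48 = 86) plus the double crossovers (8).
RF(th–se) = (86 + 8) / 550 = 94/550 = 0.1709 → 17.1 centimorgans.

17.1 centimorgans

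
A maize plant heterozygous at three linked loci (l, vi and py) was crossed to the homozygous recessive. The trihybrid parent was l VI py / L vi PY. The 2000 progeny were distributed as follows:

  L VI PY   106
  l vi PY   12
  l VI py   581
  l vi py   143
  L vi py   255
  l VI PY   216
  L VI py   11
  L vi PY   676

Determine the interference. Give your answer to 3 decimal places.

0.658

The two rarest classes, L VI py and l vi PY, are the double crossovers. Comparing them with the parentals, only the l allele has switched, so l is the middle locus and the order is py – l – vi.
py–l: (471 + 23)/2000 = 0.2470; l–vi: (249 + 23)/2000 = 0.1360.
Expected DCO frequency = 0.2470 × 0.1360 ≈ 0.03359; observed = 23/2000 ≈ 0.01150.
Coefficient of coincidence = 0.01150/0.03359 ≈ 0.342; interference = 1 − 0.342 = 0.658.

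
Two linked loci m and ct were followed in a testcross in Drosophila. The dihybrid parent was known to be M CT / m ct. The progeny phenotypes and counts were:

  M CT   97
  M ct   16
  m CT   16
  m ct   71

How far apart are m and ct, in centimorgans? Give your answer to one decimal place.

16.0 centimorgans

The recombinant classes are M ct and m CT: 16 + 16 = 32.
Recombination frequency = 32/200 = 0.1600 ≈ 16.0%, i.e. 16.0 centimorgans.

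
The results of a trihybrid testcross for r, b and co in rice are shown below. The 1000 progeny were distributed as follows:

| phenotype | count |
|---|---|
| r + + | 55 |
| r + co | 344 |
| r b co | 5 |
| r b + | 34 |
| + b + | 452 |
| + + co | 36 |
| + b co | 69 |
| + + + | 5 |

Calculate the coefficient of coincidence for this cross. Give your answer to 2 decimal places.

The two most frequent reciprocal classes, r + co and + b +, are the parental types, so the F1 was r + co / + b +.
The two rarest classes, r b co and + + +, are the double crossovers. Comparing them with the parentals, only the b allele has switched, so b is the middle locus and the order is co – b – r.
co–b: (124 + 10)/1000 = 0.1340; b–r: (70 + 10)/1000 = 0.0800.
Expected DCO frequency = 0.1340 × 0.0800 ≈ 0.01072; observed = 10/1000 ≈ 0.01000.
Coefficient of coincidence = 0.01000/0.01072 ≈ 0.93.

0.93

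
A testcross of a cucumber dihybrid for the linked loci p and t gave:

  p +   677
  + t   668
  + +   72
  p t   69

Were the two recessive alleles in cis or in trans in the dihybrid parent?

trans

The two most frequent classes are + t (668) and p + (677); these are the parental (non-recombinant) types.
So the F1 carried + t on one chromosome and p + on the other — the recessive alleles are on opposite chromosomes (trans / repulsion).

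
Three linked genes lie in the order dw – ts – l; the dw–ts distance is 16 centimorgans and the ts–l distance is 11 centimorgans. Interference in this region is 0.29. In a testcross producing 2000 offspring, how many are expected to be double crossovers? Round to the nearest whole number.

Map distances give recombination frequencies of 0.160 and 0.110 for the two intervals.
With interference 0.29 (so coincidence = 0.71), expected double-crossover frequency = 0.160 × 0.110 × 0.71 = 0.01250.
Expected number = 0.01250 × 2000 = 24.99 ≈ 25.

25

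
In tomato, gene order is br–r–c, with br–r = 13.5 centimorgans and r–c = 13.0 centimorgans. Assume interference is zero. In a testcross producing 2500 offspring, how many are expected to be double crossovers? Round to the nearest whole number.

44

Map distances give recombination frequencies of 0.135 and 0.130 for the two intervals.
With no interference, expected double-crossover frequency = 0.135 × 0.130 = 0.01755.
Expected number = 0.01755 × 2500 = 43.88 ≈ 44.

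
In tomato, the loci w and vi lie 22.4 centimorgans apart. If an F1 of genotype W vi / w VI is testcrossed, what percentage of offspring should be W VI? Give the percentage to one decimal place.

11.2%

A map distance of 22.4 centimorgans corresponds to a recombination frequency of 0.224.
The F1 is W vi / w VI, so W VI is a recombinant gamete class with expected frequency r/2 = 0.224/2 = 0.1120.
That is 0.1120 = 11.2% of the progeny.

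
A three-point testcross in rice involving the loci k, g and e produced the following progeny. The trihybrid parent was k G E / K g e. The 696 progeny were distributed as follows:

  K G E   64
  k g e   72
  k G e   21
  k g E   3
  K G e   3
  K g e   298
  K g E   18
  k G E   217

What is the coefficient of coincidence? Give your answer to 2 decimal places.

The two rarest classes, k g E and K G e, are the double crossovers. Comparing them with the parentals, only the g allele has switched, so g is the middle locus and the order is k – g – e.
k–g: (136 + 6)/696 = 0.2040; g–e: (39 + 6)/696 = 0.0647.
Expected DCO frequency = 0.2040 × 0.0647 ≈ 0.01320; observed = 6/696 ≈ 0.00862.
Coefficient of coincidence = 0.00862/0.01320 ≈ 0.65.

0.65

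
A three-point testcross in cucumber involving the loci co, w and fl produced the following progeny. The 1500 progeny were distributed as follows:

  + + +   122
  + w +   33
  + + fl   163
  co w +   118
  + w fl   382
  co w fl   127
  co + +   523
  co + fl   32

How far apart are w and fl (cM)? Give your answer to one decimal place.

The two most frequent reciprocal classes, + w fl and co + +, are the parental types, so the F1 was + w fl / co + +.
The two rarest classes, + w + and co + fl, are the double crossovers. Comparing them with the parentals, only the fl allele has switched, so fl is the middle locus and the order is co – fl – w.
Crossovers in the fl–w interval produce the single-crossover classes + + fl and co w + (163 + 118 = 281) plus the double crossovers (65).
RF(fl–w) = (281 + 65) / 1500 = 346/1500 = 0.2307 → 23.1 cM.

23.1 cM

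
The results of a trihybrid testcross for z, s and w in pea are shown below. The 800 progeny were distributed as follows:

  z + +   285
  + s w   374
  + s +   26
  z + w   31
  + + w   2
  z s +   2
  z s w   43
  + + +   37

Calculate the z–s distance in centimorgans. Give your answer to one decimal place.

10.5 centimorgans

The two most frequent reciprocal classes, z + + and + s w, are the parental types, so the F1 was z + + / + s w.
The two rarest classes, z s + and + + w, are the double crossovers. Comparing them with the parentals, only the s allele has switched, so s is the middle locus and the order is w – s – z.
Crossovers in the s–z interval produce the single-crossover classes + + + and z s w (37 + 43 = 80) plus the double crossovers (4).
RF(s–z) = (80 + 4) / 800 = 84/800 = 0.1050 → 10.5 centimorgans.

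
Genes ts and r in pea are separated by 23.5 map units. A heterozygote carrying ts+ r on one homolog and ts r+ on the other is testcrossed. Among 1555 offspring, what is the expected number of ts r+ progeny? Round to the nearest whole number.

595

A map distance of 23.5 map units corresponds to a recombination frequency of 0.235.
The F1 is ts+ r / ts r+, so ts r+ is a parental gamete class with expected frequency (1 − r)/2 = 0.765/2 = 0.3825.
Expected number = 0.3825 × 1555 = 594.79 ≈ 595.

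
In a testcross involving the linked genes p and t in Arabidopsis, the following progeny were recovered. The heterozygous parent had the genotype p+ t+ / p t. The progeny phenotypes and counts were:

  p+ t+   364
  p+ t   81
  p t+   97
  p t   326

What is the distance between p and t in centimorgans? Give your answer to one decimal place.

The recombinant classes are p+ t and p t+: 81 + 97 = 178.
Recombination frequency = 178/868 = 0.2051 ≈ 20.5%, i.e. 20.5 centimorgans.

20.5 centimorgans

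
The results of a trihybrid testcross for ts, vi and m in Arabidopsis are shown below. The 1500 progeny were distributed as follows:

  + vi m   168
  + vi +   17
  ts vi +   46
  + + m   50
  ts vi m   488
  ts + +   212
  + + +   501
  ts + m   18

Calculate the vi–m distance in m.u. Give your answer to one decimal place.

The two most frequent reciprocal classes, ts vi m and + + +, are the parental types, so the F1 was ts vi m / + + +.
The two rarest classes, ts + m and + vi +, are the double crossovers. Comparing them with the parentals, only the vi allele has switched, so vi is the middle locus and the order is ts – vi – m.
Crossovers in the vi–m interval produce the single-crossover classes ts vi + and + + m (46 + 50 = 96) plus the double crossovers (35).
RF(vi–m) = (96 + 35) / 1500 = 131/1500 = 0.0873 → 8.7 m.u.

8.7 m.u.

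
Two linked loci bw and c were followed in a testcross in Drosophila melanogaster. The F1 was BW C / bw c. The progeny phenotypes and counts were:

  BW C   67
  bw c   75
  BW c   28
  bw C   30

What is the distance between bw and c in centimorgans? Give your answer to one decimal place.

29.0 centimorgans

The recombinant classes are BW c and bw C: 28 + 30 = 58.
Recombination frequency = 58/200 = 0.2900 ≈ 29.0%, i.e. 29.0 centimorgans.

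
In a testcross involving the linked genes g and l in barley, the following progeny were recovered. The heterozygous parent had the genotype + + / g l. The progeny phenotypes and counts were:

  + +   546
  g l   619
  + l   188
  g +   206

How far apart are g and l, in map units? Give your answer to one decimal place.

25.3 map units

The recombinant classes are + l and g +: 188 + 206 = 394.
Recombination frequency = 394/1559 = 0.2527 ≈ 25.3%, i.e. 25.3 map units.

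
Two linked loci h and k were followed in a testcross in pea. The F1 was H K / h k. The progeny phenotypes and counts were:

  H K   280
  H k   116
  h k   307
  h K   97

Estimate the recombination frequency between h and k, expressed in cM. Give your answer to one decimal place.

The recombinant classes are H k and h K: 116 + 97 = 213.
Recombination frequency = 213/800 = 0.2662 ≈ 26.6%, i.e. 26.6 cM.

26.6 cM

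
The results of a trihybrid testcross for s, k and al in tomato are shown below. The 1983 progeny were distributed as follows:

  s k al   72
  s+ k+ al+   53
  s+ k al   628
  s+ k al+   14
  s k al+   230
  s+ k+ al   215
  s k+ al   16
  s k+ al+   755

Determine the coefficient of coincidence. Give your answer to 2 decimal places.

The two most frequent reciprocal classes, s k+ al+ and s+ k al, are the parental types, so the F1 was s k+ al+ / s+ k al.
The two rarest classes, s k+ al and s+ k al+, are the double crossovers. Comparing them with the parentals, only the al allele has switched, so al is the middle locus and the order is k – al – s.
k–al: (445 + 30)/1983 = 0.2395; al–s: (125 + 30)/1983 = 0.0782.
Expected DCO frequency = 0.2395 × 0.0782 ≈ 0.01873; observed = 30/1983 ≈ 0.01513.
Coefficient of coincidence = 0.01513/0.01873 ≈ 0.81.

0.81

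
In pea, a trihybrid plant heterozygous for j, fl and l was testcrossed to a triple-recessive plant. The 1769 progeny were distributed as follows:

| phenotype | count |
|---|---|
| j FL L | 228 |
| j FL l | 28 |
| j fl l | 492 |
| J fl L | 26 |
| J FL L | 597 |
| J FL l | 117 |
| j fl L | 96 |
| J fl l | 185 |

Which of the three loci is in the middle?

The two most frequent reciprocal classes, J FL L and j fl l, are the parental types, so the F1 was J FL L / j fl l.
The two rarest classes, J fl L and j FL l, are the double crossovers. Comparing them with the parentals, only the fl allele has switched, so fl is the middle locus and the order is j – fl – l.

fl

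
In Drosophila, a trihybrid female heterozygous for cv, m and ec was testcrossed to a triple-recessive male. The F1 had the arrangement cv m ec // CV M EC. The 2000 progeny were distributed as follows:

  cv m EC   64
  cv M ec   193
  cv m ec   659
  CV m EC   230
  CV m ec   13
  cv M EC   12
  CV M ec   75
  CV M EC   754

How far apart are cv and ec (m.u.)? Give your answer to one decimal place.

The two rarest classes, CV m ec and cv M EC, are the double crossovers. Comparing them with the parentals, only the cv allele has switched, so cv is the middle locus and the order is ec – cv – m.
Crossovers in the ec–cv interval produce the single-crossover classes cv m EC and CV M ec (64 + 75 = 139) plus the double crossovers (25).
RF(ec–cv) = (139 + 25) / 2000 = 164/2000 = 0.0820 → 8.2 m.u.

8.2 m.u.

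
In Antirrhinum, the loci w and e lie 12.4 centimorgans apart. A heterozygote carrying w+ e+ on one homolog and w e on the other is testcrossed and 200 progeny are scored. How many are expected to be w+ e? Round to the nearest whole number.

12

A map distance of 12.4 centimorgans corresponds to a recombination frequency of 0.124.
The F1 is w+ e+ / w e, so w+ e is a recombinant gamete class with expected frequency r/2 = 0.124/2 = 0.0620.
Expected number = 0.0620 × 200 = 12.40 ≈ 12.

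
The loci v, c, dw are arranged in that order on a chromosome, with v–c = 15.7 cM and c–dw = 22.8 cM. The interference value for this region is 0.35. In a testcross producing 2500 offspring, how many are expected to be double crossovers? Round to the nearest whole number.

58

Map distances give recombination frequencies of 0.157 and 0.228 for the two intervals.
With interference 0.35 (so coincidence = 0.65), expected double-crossover frequency = 0.157 × 0.228 × 0.65 = 0.02327.
Expected number = 0.02327 × 2500 = 58.17 ≈ 58.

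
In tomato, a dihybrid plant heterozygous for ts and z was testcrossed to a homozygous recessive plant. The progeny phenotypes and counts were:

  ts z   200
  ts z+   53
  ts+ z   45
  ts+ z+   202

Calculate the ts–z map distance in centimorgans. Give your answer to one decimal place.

The two most frequent classes, ts+ z+ (202) and ts z (200), are the parental types, so the F1 was ts+ z+ / ts z.
The recombinant classes are ts+ z and ts z+: 45 + 53 = 98.
Recombination frequency = 98/500 = 0.1960 ≈ 19.6%, i.e. 19.6 centimorgans.

19.6 centimorgans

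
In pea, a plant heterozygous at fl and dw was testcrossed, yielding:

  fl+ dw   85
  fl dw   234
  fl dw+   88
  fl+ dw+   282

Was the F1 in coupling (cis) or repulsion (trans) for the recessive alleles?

cis

The two most frequent classes are fl+ dw+ (282) and fl dw (234); these are the parental (non-recombinant) types.
So the F1 carried fl+ dw+ on one chromosome and fl dw on the other — the recessive alleles are on the same chromosome (cis / coupling).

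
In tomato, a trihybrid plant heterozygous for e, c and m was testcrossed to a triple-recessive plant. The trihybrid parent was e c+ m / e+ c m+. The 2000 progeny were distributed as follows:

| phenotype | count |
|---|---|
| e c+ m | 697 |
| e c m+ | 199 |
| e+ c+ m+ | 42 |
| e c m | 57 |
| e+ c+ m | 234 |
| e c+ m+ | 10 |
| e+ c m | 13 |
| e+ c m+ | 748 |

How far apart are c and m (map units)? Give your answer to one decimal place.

6.1 map units

The two rarest classes, e c+ m+ and e+ c m, are the double crossovers. Comparing them with the parentals, only the m allele has switched, so m is the middle locus and the order is c – m – e.
Crossovers in the c–m interval produce the single-crossover classes e c m and e+ c+ m+ (57 + 42 = 99) plus the double crossovers (23).
RF(c–m) = (99 + 23) / 2000 = 122/2000 = 0.0610 → 6.1 map units.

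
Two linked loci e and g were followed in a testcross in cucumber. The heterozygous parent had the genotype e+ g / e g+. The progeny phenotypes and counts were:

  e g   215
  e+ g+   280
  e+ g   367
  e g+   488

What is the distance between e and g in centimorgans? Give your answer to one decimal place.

36.7 centimorgans

The recombinant classes are e+ g+ and e g: 280 + 215 = 495.
Recombination frequency = 495/1350 = 0.3667 ≈ 36.7%, i.e. 36.7 centimorgans.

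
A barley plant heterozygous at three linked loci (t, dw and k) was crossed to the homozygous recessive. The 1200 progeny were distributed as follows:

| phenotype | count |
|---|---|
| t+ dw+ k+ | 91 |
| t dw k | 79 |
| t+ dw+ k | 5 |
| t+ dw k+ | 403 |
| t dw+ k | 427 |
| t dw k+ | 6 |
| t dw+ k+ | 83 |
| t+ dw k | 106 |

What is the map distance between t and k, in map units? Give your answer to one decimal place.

16.7 map units

The two most frequent reciprocal classes, t dw+ k and t+ dw k+, are the parental types, so the F1 was t dw+ k / t+ dw k+.
The two rarest classes, t+ dw+ k and t dw k+, are the double crossovers. Comparing them with the parentals, only the t allele has switched, so t is the middle locus and the order is k – t – dw.
Crossovers in the k–t interval produce the single-crossover classes t dw+ k+ and t+ dw k (83 + 106 = 189) plus the double crossovers (11).
RF(k–t) = (189 + 11) / 1200 = 200/1200 = 0.1667 → 16.7 map units.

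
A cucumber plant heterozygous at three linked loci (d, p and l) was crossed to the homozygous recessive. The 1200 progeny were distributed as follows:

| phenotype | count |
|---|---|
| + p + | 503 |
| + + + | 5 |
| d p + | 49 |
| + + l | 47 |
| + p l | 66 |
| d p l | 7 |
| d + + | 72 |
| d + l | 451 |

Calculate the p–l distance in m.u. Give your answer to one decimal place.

The two most frequent reciprocal classes, d + l and + p +, are the parental types, so the F1 was d + l / + p +.
The two rarest classes, d p l and + + +, are the double crossovers. Comparing them with the parentals, only the p allele has switched, so p is the middle locus and the order is l – p – d.
Crossovers in the l–p interval produce the single-crossover classes d + + and + p l (72 + 66 = 138) plus the double crossovers (12).
RF(l–p) = (138 + 12) / 1200 = 150/1200 = 0.1250 → 12.5 m.u.

12.5 m.u.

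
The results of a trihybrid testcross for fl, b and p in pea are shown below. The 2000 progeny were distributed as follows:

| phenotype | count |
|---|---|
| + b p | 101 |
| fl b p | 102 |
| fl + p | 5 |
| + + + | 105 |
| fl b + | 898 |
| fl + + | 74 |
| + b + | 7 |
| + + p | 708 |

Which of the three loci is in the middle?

The two most frequent reciprocal classes, fl b + and + + p, are the parental types, so the F1 was fl b + / + + p.
The two rarest classes, + b + and fl + p, are the double crossovers. Comparing them with the parentals, only the fl allele has switched, so fl is the middle locus and the order is b – fl – p.

fl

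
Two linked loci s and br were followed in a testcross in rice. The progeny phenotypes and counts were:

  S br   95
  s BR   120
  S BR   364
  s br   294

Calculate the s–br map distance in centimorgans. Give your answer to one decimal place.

24.6 centimorgans

The two most frequent classes, S BR (364) and s br (294), are the parental types, so the F1 was S BR / s br.
The recombinant classes are S br and s BR: 95 + 120 = 215.
Recombination frequency = 215/873 = 0.2463 ≈ 24.6%, i.e. 24.6 centimorgans.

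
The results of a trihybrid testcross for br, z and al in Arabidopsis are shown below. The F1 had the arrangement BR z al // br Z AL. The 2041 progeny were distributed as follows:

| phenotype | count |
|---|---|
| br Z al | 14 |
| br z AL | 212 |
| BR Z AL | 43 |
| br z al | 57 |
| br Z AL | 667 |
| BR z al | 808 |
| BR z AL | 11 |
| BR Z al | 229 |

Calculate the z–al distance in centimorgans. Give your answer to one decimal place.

The two rarest classes, BR z AL and br Z al, are the double crossovers. Comparing them with the parentals, only the al allele has switched, so al is the middle locus and the order is z – al – br.
Crossovers in the z–al interval produce the single-crossover classes BR Z al and br z AL (229 + 212 = 441) plus the double crossovers (25).
RF(z–al) = (441 + 25) / 2041 = 466/2041 = 0.2283 → 22.8 centimorgans.

22.8 centimorgans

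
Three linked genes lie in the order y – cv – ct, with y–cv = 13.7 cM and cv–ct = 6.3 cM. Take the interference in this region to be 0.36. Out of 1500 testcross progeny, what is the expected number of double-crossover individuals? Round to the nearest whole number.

Map distances give recombination frequencies of 0.137 and 0.063 for the two intervals.
With interference 0.36 (so coincidence = 0.64), expected double-crossover frequency = 0.137 × 0.063 × 0.64 = 0.00552.
Expected number = 0.00552 × 1500 = 8.29 ≈ 8.

8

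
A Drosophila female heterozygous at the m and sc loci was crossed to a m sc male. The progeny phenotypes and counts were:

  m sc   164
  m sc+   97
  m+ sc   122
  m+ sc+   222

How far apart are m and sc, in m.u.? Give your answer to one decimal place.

36.2 m.u.

The two most frequent classes, m+ sc+ (222) and m sc (164), are the parental types, so the F1 was m+ sc+ / m sc.
The recombinant classes are m+ sc and m sc+: 122 + 97 = 219.
Recombination frequency = 219/605 = 0.3620 ≈ 36.2%, i.e. 36.2 m.u.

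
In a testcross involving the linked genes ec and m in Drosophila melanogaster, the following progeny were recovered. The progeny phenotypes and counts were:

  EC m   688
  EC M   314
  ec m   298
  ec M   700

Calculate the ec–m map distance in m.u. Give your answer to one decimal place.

30.6 m.u.

The two most frequent classes, EC m (688) and ec M (700), are the parental types, so the F1 was EC m / ec M.
The recombinant classes are EC M and ec m: 314 + 298 = 612.
Recombination frequency = 612/2000 = 0.3060 ≈ 30.6%, i.e. 30.6 m.u.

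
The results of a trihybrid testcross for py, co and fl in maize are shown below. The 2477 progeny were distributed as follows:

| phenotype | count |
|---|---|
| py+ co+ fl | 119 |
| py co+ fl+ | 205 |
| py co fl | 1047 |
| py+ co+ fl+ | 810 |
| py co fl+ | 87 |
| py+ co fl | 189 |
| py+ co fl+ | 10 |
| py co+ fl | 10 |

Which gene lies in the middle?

The two most frequent reciprocal classes, py co fl and py+ co+ fl+, are the parental types, so the F1 was py co fl / py+ co+ fl+.
The two rarest classes, py co+ fl and py+ co fl+, are the double crossovers. Comparing them with the parentals, only the co allele has switched, so co is the middle locus and the order is fl – co – py.

co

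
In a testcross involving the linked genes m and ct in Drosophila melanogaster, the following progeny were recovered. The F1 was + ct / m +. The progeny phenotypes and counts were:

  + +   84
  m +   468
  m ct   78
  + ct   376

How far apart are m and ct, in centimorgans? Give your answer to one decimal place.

16.1 centimorgans

The recombinant classes are + + and m ct: 84 + 78 = 162.
Recombination frequency = 162/1006 = 0.1610 ≈ 16.1%, i.e. 16.1 centimorgans.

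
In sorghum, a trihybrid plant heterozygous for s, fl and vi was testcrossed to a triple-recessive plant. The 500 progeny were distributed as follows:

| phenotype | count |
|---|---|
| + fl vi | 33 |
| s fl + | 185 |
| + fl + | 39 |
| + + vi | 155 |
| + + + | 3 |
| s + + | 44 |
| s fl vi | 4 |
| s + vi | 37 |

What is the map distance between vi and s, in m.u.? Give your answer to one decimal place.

16.6 m.u.

The two most frequent reciprocal classes, + + vi and s fl +, are the parental types, so the F1 was + + vi / s fl +.
The two rarest classes, + + + and s fl vi, are the double crossovers. Comparing them with the parentals, only the vi allele has switched, so vi is the middle locus and the order is fl – vi – s.
Crossovers in the vi–s interval produce the single-crossover classes s + vi and + fl + (37 + 39 = 76) plus the double crossovers (7).
RF(vi–s) = (76 + 7) / 500 = 83/500 = 0.1660 → 16.6 m.u.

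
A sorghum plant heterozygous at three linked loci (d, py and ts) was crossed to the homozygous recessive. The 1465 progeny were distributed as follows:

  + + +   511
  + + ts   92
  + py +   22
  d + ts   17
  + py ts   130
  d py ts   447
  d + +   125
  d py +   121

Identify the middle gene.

py

The two most frequent reciprocal classes, d py ts and + + +, are the parental types, so the F1 was d py ts / + + +.
The two rarest classes, d + ts and + py +, are the double crossovers. Comparing them with the parentals, only the py allele has switched, so py is the middle locus and the order is d – py – ts.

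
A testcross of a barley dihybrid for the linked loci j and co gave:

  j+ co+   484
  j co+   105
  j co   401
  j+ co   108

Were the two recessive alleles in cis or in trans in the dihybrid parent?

The two most frequent classes are j+ co+ (484) and j co (401); these are the parental (non-recombinant) types.
So the F1 carried j+ co+ on one chromosome and j co on the other — the recessive alleles are on the same chromosome (cis / coupling).

cis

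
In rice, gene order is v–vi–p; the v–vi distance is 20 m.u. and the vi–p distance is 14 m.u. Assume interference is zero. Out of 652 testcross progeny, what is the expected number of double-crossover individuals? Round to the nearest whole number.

18

Map distances give recombination frequencies of 0.200 and 0.140 for the two intervals.
With no interference, expected double-crossover frequency = 0.200 × 0.140 = 0.02800.
Expected number = 0.02800 × 652 = 18.26 ≈ 18.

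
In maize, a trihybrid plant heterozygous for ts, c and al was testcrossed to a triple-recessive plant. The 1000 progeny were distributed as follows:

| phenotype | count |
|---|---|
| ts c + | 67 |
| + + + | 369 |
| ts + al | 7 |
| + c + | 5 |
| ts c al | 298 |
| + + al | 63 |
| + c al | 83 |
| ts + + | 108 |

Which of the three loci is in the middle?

The two most frequent reciprocal classes, + + + and ts c al, are the parental types, so the F1 was + + + / ts c al.
The two rarest classes, + c + and ts + al, are the double crossovers. Comparing them with the parentals, only the c allele has switched, so c is the middle locus and the order is ts – c – al.

c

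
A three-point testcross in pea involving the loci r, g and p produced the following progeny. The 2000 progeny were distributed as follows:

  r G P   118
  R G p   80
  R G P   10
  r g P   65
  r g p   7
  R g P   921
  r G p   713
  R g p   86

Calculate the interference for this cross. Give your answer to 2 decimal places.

0.05

The two most frequent reciprocal classes, R g P and r G p, are the parental types, so the F1 was R g P / r G p.
The two rarest classes, R G P and r g p, are the double crossovers. Comparing them with the parentals, only the g allele has switched, so g is the middle locus and the order is p – g – r.
p–g: (204 + 17)/2000 = 0.1105; g–r: (145 + 17)/2000 = 0.0810.
Expected DCO frequency = 0.1105 × 0.0810 ≈ 0.00895; observed = 17/2000 ≈ 0.00850.
Coefficient of coincidence = 0.00850/0.00895 ≈ 0.95; interference = 1 − 0.95 = 0.05.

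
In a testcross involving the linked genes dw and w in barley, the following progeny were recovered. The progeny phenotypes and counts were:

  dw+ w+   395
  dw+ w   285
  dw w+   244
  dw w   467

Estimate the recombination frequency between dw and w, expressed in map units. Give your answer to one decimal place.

The two most frequent classes, dw+ w+ (395) and dw w (467), are the parental types, so the F1 was dw+ w+ / dw w.
The recombinant classes are dw+ w and dw w+: 285 + 244 = 529.
Recombination frequency = 529/1391 = 0.3803 ≈ 38.0%, i.e. 38.0 map units.

38.0 map units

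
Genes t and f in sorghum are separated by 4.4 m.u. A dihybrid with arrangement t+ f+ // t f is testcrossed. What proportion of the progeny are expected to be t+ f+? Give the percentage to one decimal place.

47.8%

A map distance of 4.4 m.u. corresponds to a recombination frequency of 0.044.
The F1 is t+ f+ / t f, so t+ f+ is a parental gamete class with expected frequency (1 − r)/2 = 0.956/2 = 0.4780.
That is 0.4780 = 47.8% of the progeny.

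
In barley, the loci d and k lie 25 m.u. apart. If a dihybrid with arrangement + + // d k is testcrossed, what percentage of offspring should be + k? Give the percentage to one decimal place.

A map distance of 25 m.u. corresponds to a recombination frequency of 0.250.
The F1 is + + / d k, so + k is a recombinant gamete class with expected frequency r/2 = 0.250/2 = 0.1250.
That is 0.1250 = 12.5% of the progeny.

12.5%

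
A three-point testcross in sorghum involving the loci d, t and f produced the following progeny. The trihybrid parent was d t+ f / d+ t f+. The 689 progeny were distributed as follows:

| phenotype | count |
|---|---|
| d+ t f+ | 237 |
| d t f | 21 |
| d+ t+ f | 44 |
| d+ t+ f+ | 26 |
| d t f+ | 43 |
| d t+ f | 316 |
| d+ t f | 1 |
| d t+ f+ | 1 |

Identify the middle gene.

The two rarest classes, d t+ f+ and d+ t f, are the double crossovers. Comparing them with the parentals, only the f allele has switched, so f is the middle locus and the order is d – f – t.

f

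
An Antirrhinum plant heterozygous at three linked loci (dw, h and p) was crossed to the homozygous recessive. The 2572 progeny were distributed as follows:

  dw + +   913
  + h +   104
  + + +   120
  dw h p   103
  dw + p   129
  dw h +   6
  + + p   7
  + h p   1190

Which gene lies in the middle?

The two most frequent reciprocal classes, dw + + and + h p, are the parental types, so the F1 was dw + + / + h p.
The two rarest classes, dw h + and + + p, are the double crossovers. Comparing them with the parentals, only the h allele has switched, so h is the middle locus and the order is p – h – dw.

h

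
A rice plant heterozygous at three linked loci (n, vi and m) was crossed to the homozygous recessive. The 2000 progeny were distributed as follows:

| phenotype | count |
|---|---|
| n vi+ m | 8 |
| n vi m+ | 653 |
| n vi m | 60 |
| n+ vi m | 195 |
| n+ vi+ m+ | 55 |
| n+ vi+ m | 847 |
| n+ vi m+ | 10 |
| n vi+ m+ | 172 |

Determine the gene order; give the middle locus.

n

The two most frequent reciprocal classes, n vi m+ and n+ vi+ m, are the parental types, so the F1 was n vi m+ / n+ vi+ m.
The two rarest classes, n+ vi m+ and n vi+ m, are the double crossovers. Comparing them with the parentals, only the n allele has switched, so n is the middle locus and the order is vi – n – m.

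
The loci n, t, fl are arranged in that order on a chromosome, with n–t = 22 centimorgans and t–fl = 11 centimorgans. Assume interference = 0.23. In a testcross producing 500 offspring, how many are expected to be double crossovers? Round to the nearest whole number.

Map distances give recombination frequencies of 0.220 and 0.110 for the two intervals.
With interference 0.23 (so coincidence = 0.77), expected double-crossover frequency = 0.220 × 0.110 × 0.77 = 0.01863.
Expected number = 0.01863 × 500 = 9.32 ≈ 9.

9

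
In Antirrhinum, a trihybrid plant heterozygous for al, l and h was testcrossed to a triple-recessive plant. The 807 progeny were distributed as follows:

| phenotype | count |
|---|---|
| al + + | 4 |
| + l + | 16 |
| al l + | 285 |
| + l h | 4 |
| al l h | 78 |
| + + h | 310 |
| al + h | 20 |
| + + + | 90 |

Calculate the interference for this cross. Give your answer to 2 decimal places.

The two most frequent reciprocal classes, + + h and al l +, are the parental types, so the F1 was + + h / al l +.
The two rarest classes, + l h and al + +, are the double crossovers. Comparing them with the parentals, only the l allele has switched, so l is the middle locus and the order is al – l – h.
al–l: (36 + 8)/807 = 0.0545; l–h: (168 + 8)/807 = 0.2181.
Expected DCO frequency = 0.0545 × 0.2181 ≈ 0.01189; observed = 8/807 ≈ 0.00991.
Coefficient of coincidence = 0.00991/0.01189 ≈ 0.83; interference = 1 − 0.83 = 0.17.

0.17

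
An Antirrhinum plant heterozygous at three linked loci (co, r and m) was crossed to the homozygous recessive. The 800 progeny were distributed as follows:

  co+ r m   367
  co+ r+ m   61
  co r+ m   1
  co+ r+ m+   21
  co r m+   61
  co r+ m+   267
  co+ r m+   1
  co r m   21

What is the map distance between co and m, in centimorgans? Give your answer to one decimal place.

The two most frequent reciprocal classes, co r+ m+ and co+ r m, are the parental types, so the F1 was co r+ m+ / co+ r m.
The two rarest classes, co r+ m and co+ r m+, are the double crossovers. Comparing them with the parentals, only the m allele has switched, so m is the middle locus and the order is co – m – r.
Crossovers in the co–m interval produce the single-crossover classes co+ r+ m+ and co r m (21 + 21 = 42) plus the double crossovers (2).
RF(co–m) = (42 + 2) / 800 = 44/800 = 0.0550 → 5.5 centimorgans.

5.5 centimorgans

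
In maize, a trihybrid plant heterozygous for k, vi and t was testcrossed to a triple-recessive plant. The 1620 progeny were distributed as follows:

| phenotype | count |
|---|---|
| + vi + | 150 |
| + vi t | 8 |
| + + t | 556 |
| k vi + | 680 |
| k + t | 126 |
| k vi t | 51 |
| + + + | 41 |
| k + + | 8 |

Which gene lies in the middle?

The two most frequent reciprocal classes, k vi + and + + t, are the parental types, so the F1 was k vi + / + + t.
The two rarest classes, k + + and + vi t, are the double crossovers. Comparing them with the parentals, only the vi allele has switched, so vi is the middle locus and the order is k – vi – t.

vi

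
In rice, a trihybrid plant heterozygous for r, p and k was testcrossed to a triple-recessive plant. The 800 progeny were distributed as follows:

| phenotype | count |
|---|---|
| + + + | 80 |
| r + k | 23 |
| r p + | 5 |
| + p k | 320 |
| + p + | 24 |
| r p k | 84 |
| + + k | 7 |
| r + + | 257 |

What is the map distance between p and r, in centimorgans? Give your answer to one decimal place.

The two most frequent reciprocal classes, + p k and r + +, are the parental types, so the F1 was + p k / r + +.
The two rarest classes, + + k and r p +, are the double crossovers. Comparing them with the parentals, only the p allele has switched, so p is the middle locus and the order is k – p – r.
Crossovers in the p–r interval produce the single-crossover classes r p k and + + + (84 + 80 = 164) plus the double crossovers (12).
RF(p–r) = (164 + 12) / 800 = 176/800 = 0.2200 → 22.0 centimorgans.

22.0 centimorgans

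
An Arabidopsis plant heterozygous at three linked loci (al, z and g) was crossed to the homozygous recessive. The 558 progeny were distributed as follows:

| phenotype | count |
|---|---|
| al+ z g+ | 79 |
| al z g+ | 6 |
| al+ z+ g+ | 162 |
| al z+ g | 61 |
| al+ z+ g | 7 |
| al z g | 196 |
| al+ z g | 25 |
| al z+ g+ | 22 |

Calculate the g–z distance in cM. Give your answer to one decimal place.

The two most frequent reciprocal classes, al z g and al+ z+ g+, are the parental types, so the F1 was al z g / al+ z+ g+.
The two rarest classes, al z g+ and al+ z+ g, are the double crossovers. Comparing them with the parentals, only the g allele has switched, so g is the middle locus and the order is al – g – z.
Crossovers in the g–z interval produce the single-crossover classes al z+ g and al+ z g+ (61 + 79 = 140) plus the double crossovers (13).
RF(g–z) = (140 + 13) / 558 = 153/558 = 0.2742 → 27.4 cM.

27.4 cM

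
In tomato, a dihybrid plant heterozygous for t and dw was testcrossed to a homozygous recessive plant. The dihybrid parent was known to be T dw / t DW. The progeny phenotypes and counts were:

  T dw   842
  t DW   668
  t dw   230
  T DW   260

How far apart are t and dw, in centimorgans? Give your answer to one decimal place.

24.5 centimorgans

The recombinant classes are T DW and t dw: 260 + 230 = 490.
Recombination frequency = 490/2000 = 0.2450 ≈ 24.5%, i.e. 24.5 centimorgans.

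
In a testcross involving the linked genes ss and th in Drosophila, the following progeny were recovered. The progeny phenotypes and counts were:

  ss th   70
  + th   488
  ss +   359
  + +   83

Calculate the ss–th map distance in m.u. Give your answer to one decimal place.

15.3 m.u.

The two most frequent classes, + th (488) and ss + (359), are the parental types, so the F1 was + th / ss +.
The recombinant classes are + + and ss th: 83 + 70 = 153.
Recombination frequency = 153/1000 = 0.1530 ≈ 15.3%, i.e. 15.3 m.u.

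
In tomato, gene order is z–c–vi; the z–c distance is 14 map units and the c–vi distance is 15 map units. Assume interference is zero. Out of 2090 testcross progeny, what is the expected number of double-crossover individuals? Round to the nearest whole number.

Map distances give recombination frequencies of 0.140 and 0.150 for the two intervals.
With no interference, expected double-crossover frequency = 0.140 × 0.150 = 0.02100.
Expected number = 0.02100 × 2090 = 43.89 ≈ 44.

44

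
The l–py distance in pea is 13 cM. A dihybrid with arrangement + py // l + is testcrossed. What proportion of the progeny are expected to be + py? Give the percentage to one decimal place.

43.5%

A map distance of 13 cM corresponds to a recombination frequency of 0.130.
The F1 is + py / l +, so + py is a parental gamete class with expected frequency (1 − r)/2 = 0.870/2 = 0.4350.
That is 0.4350 = 43.5% of the progeny.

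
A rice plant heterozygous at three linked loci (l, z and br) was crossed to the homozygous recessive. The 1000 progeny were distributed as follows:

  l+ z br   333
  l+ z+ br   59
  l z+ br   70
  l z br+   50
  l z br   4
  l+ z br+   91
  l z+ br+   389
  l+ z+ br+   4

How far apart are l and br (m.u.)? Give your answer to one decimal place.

The two most frequent reciprocal classes, l+ z br and l z+ br+, are the parental types, so the F1 was l+ z br / l z+ br+.
The two rarest classes, l z br and l+ z+ br+, are the double crossovers. Comparing them with the parentals, only the l allele has switched, so l is the middle locus and the order is br – l – z.
Crossovers in the br–l interval produce the single-crossover classes l+ z br+ and l z+ br (91 + 70 = 161) plus the double crossovers (8).
RF(br–l) = (161 + 8) / 1000 = 169/1000 = 0.1690 → 16.9 m.u.

16.9 m.u.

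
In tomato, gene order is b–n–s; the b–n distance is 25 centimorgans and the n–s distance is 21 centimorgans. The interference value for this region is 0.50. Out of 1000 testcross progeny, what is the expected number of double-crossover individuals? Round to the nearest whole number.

Map distances give recombination frequencies of 0.250 and 0.210 for the two intervals.
With interference 0.50 (so coincidence = 0.50), expected double-crossover frequency = 0.250 × 0.210 × 0.50 = 0.02625.
Expected number = 0.02625 × 1000 = 26.25 ≈ 26.

26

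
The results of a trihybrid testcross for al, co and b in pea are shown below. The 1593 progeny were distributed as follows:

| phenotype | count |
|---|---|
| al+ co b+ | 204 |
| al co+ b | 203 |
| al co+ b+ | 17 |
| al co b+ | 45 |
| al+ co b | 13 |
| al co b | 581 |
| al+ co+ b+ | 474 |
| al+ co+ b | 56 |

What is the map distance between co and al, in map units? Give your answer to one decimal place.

27.4 map units

The two most frequent reciprocal classes, al co b and al+ co+ b+, are the parental types, so the F1 was al co b / al+ co+ b+.
The two rarest classes, al+ co b and al co+ b+, are the double crossovers. Comparing them with the parentals, only the al allele has switched, so al is the middle locus and the order is b – al – co.
Crossovers in the al–co interval produce the single-crossover classes al co+ b and al+ co b+ (203 + 204 = 407) plus the double crossovers (30).
RF(al–co) = (407 + 30) / 1593 = 437/1593 = 0.2743 → 27.4 map units.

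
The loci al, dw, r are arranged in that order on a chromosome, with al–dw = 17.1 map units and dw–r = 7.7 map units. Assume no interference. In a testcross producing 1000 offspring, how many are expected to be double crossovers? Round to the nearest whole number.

Map distances give recombination frequencies of 0.171 and 0.077 for the two intervals.
With no interference, expected double-crossover frequency = 0.171 × 0.077 = 0.01317.
Expected number = 0.01317 × 1000 = 13.17 ≈ 13.

13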